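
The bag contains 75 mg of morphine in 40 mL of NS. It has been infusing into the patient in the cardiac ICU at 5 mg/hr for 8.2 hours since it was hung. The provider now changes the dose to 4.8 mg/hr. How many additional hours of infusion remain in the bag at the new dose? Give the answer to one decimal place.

7.1 hours

Initial rate:
Concentration = 75 mg ÷ 40 mL = 1.875 mg/mL
Rate = 5 mg/hr ÷ 1.875 mg/mL = 2.666667 mL/hr
Volume infused so far = 2.666667 mL/hr × 8.2 hr = 21.86667 mL
Volume remaining = 40 − 21.86667 = 18.13333 mL
New rate:
Rate = 4.8 mg/hr ÷ 1.875 mg/mL = 2.56 mL/hr
Time remaining = 18.13333 mL ÷ 2.56 mL/hr = 7.083333 hr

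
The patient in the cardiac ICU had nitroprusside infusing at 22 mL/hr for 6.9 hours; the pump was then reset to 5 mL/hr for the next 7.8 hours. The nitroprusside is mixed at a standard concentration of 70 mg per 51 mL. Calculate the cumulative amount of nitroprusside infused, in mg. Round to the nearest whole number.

Concentration = 70 mg ÷ 51 mL = 1.372549 mg/mL
Stage 1: 22 mL/hr × 6.9 hr = 151.8 mL → 151.8 mL × 1.372549 mg/mL = 208.3529 mg
Stage 2: 5 mL/hr × 7.8 hr = 39 mL → 39 mL × 1.372549 mg/mL = 53.52941 mg
Total = 208.3529 + 53.52941 = 261.8824 mg

262 mg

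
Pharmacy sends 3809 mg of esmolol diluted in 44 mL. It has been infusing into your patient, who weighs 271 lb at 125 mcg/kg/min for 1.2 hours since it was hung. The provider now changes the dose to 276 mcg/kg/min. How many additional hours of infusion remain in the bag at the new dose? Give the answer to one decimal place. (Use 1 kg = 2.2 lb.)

1.3 hours

Initial rate:
Weight = 271 lb ÷ 2.2 lb/kg = 123.1818 kg
Dose = 125 mcg/kg/min × 123.1818 kg = 15397.73 mcg/min
15397.73 mcg/min × 60 min/hr = 923863.6 mcg/hr
Concentration = 3809 mg ÷ 44 mL = 86.56818 mg/mL = 86568.18 mcg/mL
Rate = 923863.6 mcg/hr ÷ 86568.18 mcg/mL = 10.67209 mL/hr
Volume infused so far = 10.67209 mL/hr × 1.2 hr = 12.80651 mL
Volume remaining = 44 − 12.80651 = 31.19349 mL
New rate:
Dose = 276 mcg/kg/min × 123.1818 kg = 33998.18 mcg/min
33998.18 mcg/min × 60 min/hr = 2039891 mcg/hr
Rate = 2039891 mcg/hr ÷ 86568.18 mcg/mL = 23.56398 mL/hr
Time remaining = 31.19349 mL ÷ 23.56398 mL/hr = 1.323778 hr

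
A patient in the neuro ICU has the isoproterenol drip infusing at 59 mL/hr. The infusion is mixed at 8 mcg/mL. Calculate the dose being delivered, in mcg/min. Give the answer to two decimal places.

7.87 mcg/min

Drug rate = 59 mL/hr × 8 mcg/mL = 472 mcg/hr
472 mcg/hr ÷ 60 min/hr = 7.866667 mcg/min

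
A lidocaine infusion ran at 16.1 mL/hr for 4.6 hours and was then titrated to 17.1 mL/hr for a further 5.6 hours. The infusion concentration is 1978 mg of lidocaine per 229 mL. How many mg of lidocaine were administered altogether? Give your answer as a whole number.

1467 mg

Concentration = 1978 mg ÷ 229 mL = 8.637555 mg/mL
Stage 1: 16.1 mL/hr × 4.6 hr = 74.06 mL → 74.06 mL × 8.637555 mg/mL = 639.6973 mg
Stage 2: 17.1 mL/hr × 5.6 hr = 95.76 mL → 95.76 mL × 8.637555 mg/mL = 827.1322 mg
Total = 639.6973 + 827.1322 = 1466.83 mg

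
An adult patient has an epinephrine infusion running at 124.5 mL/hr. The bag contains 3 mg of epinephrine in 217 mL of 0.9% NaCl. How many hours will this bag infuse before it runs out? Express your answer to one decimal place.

Duration = 217 mL ÷ 124.5 mL/hr = 1.742972 hr

1.7 hours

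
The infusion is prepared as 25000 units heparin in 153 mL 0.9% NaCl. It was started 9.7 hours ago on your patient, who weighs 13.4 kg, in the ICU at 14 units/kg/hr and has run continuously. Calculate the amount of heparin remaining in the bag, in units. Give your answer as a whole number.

23180 units

Dose = 14 units/kg/hr × 13.4 kg = 187.6 units/hr
Concentration = 25000 units ÷ 153 mL = 163.3987 units/mL
Rate = 187.6 units/hr ÷ 163.3987 units/mL = 1.148112 mL/hr
Volume infused = 1.148112 mL/hr × 9.7 hr = 11.13669 mL
Volume remaining = 153 − 11.13669 = 141.8633 mL
Drug remaining = 141.8633 mL × 163.3987 units/mL = 23180.28 units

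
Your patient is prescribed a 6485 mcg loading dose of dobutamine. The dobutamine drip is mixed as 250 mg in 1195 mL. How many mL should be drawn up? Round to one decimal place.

31.0 mL

Concentration = 250 mg ÷ 1195 mL = 0.209205 mg/mL = 209.205 mcg/mL
Volume = 6485 mcg ÷ 209.205 mcg/mL = 30.9983 mL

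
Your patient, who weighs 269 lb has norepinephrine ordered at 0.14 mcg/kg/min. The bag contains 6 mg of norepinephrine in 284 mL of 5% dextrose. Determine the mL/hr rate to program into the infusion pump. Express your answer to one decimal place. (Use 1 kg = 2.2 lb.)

Weight = 269 lb ÷ 2.2 lb/kg = 122.2727 kg
Dose = 0.14 mcg/kg/min × 122.2727 kg = 17.11818 mcg/min
17.11818 mcg/min × 60 min/hr = 1027.091 mcg/hr
Concentration = 6 mg ÷ 284 mL = 0.02112676 mg/mL = 21.12676 mcg/mL
Rate = 1027.091 mcg/hr ÷ 21.12676 mcg/mL = 48.61564 mL/hr

48.6 mL/hr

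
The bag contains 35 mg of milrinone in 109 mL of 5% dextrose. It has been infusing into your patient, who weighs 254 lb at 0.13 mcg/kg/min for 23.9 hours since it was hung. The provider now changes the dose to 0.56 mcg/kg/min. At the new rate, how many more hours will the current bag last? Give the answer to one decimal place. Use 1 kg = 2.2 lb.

3.5 hours

Initial rate:
Weight = 254 lb ÷ 2.2 lb/kg = 115.4545 kg
Dose = 0.13 mcg/kg/min × 115.4545 kg = 15.00909 mcg/min
15.00909 mcg/min × 60 min/hr = 900.5455 mcg/hr
Concentration = 35 mg ÷ 109 mL = 0.3211009 mg/mL = 321.1009 mcg/mL
Rate = 900.5455 mcg/hr ÷ 321.1009 mcg/mL = 2.804556 mL/hr
Volume infused so far = 2.804556 mL/hr × 23.9 hr = 67.02888 mL
Volume remaining = 109 − 67.02888 = 41.97112 mL
New rate:
Dose = 0.56 mcg/kg/min × 115.4545 kg = 64.65455 mcg/min
64.65455 mcg/min × 60 min/hr = 3879.273 mcg/hr
Rate = 3879.273 mcg/hr ÷ 321.1009 mcg/mL = 12.08116 mL/hr
Time remaining = 41.97112 mL ÷ 12.08116 mL/hr = 3.474095 hr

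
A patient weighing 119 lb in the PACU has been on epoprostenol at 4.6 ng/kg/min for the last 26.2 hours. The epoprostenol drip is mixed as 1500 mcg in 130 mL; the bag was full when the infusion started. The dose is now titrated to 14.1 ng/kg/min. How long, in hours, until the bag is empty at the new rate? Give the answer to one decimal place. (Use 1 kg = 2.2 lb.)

24.2 hours

Initial rate:
Weight = 119 lb ÷ 2.2 lb/kg = 54.09091 kg
Dose = 4.6 ng/kg/min × 54.09091 kg = 248.8182 ng/min
248.8182 ng/min × 60 min/hr = 14929.09 ng/hr
Concentration = 1500 mcg ÷ 130 mL = 11.53846 mcg/mL = 11538.46 ng/mL
Rate = 14929.09 ng/hr ÷ 11538.46 ng/mL = 1.293855 mL/hr
Volume infused so far = 1.293855 mL/hr × 26.2 hr = 33.89899 mL
Volume remaining = 130 − 33.89899 = 96.10101 mL
New rate:
Dose = 14.1 ng/kg/min × 54.09091 kg = 762.6818 ng/min
762.6818 ng/min × 60 min/hr = 45760.91 ng/hr
Rate = 45760.91 ng/hr ÷ 11538.46 ng/mL = 3.965945 mL/hr
Time remaining = 96.10101 mL ÷ 3.965945 mL/hr = 24.23155 hr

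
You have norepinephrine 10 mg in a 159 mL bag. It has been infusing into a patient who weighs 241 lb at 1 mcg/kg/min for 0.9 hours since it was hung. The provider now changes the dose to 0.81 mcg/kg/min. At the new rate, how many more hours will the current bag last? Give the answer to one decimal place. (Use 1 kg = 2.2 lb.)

Initial rate:
Weight = 241 lb ÷ 2.2 lb/kg = 109.5455 kg
Dose = 1 mcg/kg/min × 109.5455 kg = 109.5455 mcg/min
109.5455 mcg/min × 60 min/hr = 6572.727 mcg/hr
Concentration = 10 mg ÷ 159 mL = 0.06289308 mg/mL = 62.89308 mcg/mL
Rate = 6572.727 mcg/hr ÷ 62.89308 mcg/mL = 104.5064 mL/hr
Volume infused so far = 104.5064 mL/hr × 0.9 hr = 94.05573 mL
Volume remaining = 159 − 94.05573 = 64.94427 mL
New rate:
Dose = 0.81 mcg/kg/min × 109.5455 kg = 88.73182 mcg/min
88.73182 mcg/min × 60 min/hr = 5323.909 mcg/hr
Rate = 5323.909 mcg/hr ÷ 62.89308 mcg/mL = 84.65015 mL/hr
Time remaining = 64.94427 mL ÷ 84.65015 mL/hr = 0.767208 hr

0.8 hours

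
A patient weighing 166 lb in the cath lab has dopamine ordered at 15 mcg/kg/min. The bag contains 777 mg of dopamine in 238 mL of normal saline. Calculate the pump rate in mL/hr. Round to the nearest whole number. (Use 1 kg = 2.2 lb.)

Weight = 166 lb ÷ 2.2 lb/kg = 75.45455 kg
Dose = 15 mcg/kg/min × 75.45455 kg = 1131.818 mcg/min
1131.818 mcg/min × 60 min/hr = 67909.09 mcg/hr
Concentration = 777 mg ÷ 238 mL = 3.264706 mg/mL = 3264.706 mcg/mL
Rate = 67909.09 mcg/hr ÷ 3264.706 mcg/mL = 20.80098 mL/hr

21 mL/hr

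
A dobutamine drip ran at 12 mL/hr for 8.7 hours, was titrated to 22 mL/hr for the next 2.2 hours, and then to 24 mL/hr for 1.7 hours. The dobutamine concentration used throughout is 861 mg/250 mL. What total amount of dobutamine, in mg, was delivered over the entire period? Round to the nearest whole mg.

667 mg

Concentration = 861 mg ÷ 250 mL = 3.444 mg/mL
Stage 1: 12 mL/hr × 8.7 hr = 104.4 mL → 104.4 mL × 3.444 mg/mL = 359.5536 mg
Stage 2: 22 mL/hr × 2.2 hr = 48.4 mL → 48.4 mL × 3.444 mg/mL = 166.6896 mg
Stage 3: 24 mL/hr × 1.7 hr = 40.8 mL → 40.8 mL × 3.444 mg/mL = 140.5152 mg
Total = 359.5536 + 166.6896 + 140.5152 = 666.7584 mg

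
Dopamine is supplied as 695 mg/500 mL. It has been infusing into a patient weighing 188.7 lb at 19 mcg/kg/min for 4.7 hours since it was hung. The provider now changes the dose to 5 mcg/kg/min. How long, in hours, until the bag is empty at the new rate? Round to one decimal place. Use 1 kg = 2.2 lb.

Initial rate:
Weight = 188.7 lb ÷ 2.2 lb/kg = 85.77273 kg
Dose = 19 mcg/kg/min × 85.77273 kg = 1629.682 mcg/min
1629.682 mcg/min × 60 min/hr = 97780.91 mcg/hr
Concentration = 695 mg ÷ 500 mL = 1.39 mg/mL = 1390 mcg/mL
Rate = 97780.91 mcg/hr ÷ 1390 mcg/mL = 70.34598 mL/hr
Volume infused so far = 70.34598 mL/hr × 4.7 hr = 330.6261 mL
Volume remaining = 500 − 330.6261 = 169.3739 mL
New rate:
Dose = 5 mcg/kg/min × 85.77273 kg = 428.8636 mcg/min
428.8636 mcg/min × 60 min/hr = 25731.82 mcg/hr
Rate = 25731.82 mcg/hr ÷ 1390 mcg/mL = 18.5121 mL/hr
Time remaining = 169.3739 mL ÷ 18.5121 mL/hr = 9.149362 hr

9.1 hours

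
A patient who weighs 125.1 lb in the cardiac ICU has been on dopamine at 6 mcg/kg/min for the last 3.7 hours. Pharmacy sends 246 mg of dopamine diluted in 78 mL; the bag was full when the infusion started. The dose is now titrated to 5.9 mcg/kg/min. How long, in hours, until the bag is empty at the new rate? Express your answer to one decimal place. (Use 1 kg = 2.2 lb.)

8.5 hours

Initial rate:
Weight = 125.1 lb ÷ 2.2 lb/kg = 56.86364 kg
Dose = 6 mcg/kg/min × 56.86364 kg = 341.1818 mcg/min
341.1818 mcg/min × 60 min/hr = 20470.91 mcg/hr
Concentration = 246 mg ÷ 78 mL = 3.153846 mg/mL = 3153.846 mcg/mL
Rate = 20470.91 mcg/hr ÷ 3153.846 mcg/mL = 6.490776 mL/hr
Volume infused so far = 6.490776 mL/hr × 3.7 hr = 24.01587 mL
Volume remaining = 78 − 24.01587 = 53.98413 mL
New rate:
Dose = 5.9 mcg/kg/min × 56.86364 kg = 335.4955 mcg/min
335.4955 mcg/min × 60 min/hr = 20129.73 mcg/hr
Rate = 20129.73 mcg/hr ÷ 3153.846 mcg/mL = 6.382596 mL/hr
Time remaining = 53.98413 mL ÷ 6.382596 mL/hr = 8.45802 hr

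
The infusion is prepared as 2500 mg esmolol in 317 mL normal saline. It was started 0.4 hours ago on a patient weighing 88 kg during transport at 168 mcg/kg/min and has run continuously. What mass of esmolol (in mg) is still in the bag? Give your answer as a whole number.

Dose = 168 mcg/kg/min × 88 kg = 14784 mcg/min
14784 mcg/min × 60 min/hr = 887040 mcg/hr
Concentration = 2500 mg ÷ 317 mL = 7.886435 mg/mL = 7886.435 mcg/mL
Rate = 887040 mcg/hr ÷ 7886.435 mcg/mL = 112.4767 mL/hr
Volume infused = 112.4767 mL/hr × 0.4 hr = 44.99067 mL
Volume remaining = 317 − 44.99067 = 272.0093 mL
Drug remaining = 272.0093 mL × 7886.435 mcg/mL = 2145184 mcg = 2145.184 mg

2145 mg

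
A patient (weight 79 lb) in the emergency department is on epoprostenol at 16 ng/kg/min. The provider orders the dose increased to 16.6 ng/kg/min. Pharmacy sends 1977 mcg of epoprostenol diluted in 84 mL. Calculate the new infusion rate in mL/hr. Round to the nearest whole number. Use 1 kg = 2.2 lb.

Weight = 79 lb ÷ 2.2 lb/kg = 35.90909 kg
Dose = 16.6 ng/kg/min × 35.90909 kg = 596.0909 ng/min
596.0909 ng/min × 60 min/hr = 35765.45 ng/hr
Concentration = 1977 mcg ÷ 84 mL = 23.53571 mcg/mL = 23535.71 ng/mL
Rate = 35765.45 ng/hr ÷ 23535.71 ng/mL = 1.519625 mL/hr

2 mL/hr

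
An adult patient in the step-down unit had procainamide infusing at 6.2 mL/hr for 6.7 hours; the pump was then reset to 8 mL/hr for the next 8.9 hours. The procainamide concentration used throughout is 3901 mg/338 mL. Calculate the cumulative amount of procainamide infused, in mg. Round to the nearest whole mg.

Concentration = 3901 mg ÷ 338 mL = 11.54142 mg/mL
Stage 1: 6.2 mL/hr × 6.7 hr = 41.54 mL → 41.54 mL × 11.54142 mg/mL = 479.4306 mg
Stage 2: 8 mL/hr × 8.9 hr = 71.2 mL → 71.2 mL × 11.54142 mg/mL = 821.7491 mg
Total = 479.4306 + 821.7491 = 1301.18 mg

1301 mg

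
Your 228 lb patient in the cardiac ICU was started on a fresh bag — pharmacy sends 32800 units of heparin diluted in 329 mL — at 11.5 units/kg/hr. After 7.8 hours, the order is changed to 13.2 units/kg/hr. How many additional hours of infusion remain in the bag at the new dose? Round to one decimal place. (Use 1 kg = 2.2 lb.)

17.2 hours

Initial rate:
Weight = 228 lb ÷ 2.2 lb/kg = 103.6364 kg
Dose = 11.5 units/kg/hr × 103.6364 kg = 1191.818 units/hr
Concentration = 32800 units ÷ 329 mL = 99.69605 units/mL
Rate = 1191.818 units/hr ÷ 99.69605 units/mL = 11.95452 mL/hr
Volume infused so far = 11.95452 mL/hr × 7.8 hr = 93.24524 mL
Volume remaining = 329 − 93.24524 = 235.7548 mL
New rate:
Dose = 13.2 units/kg/hr × 103.6364 kg = 1368 units/hr
Rate = 1368 units/hr ÷ 99.69605 units/mL = 13.72171 mL/hr
Time remaining = 235.7548 mL ÷ 13.72171 mL/hr = 17.18115 hr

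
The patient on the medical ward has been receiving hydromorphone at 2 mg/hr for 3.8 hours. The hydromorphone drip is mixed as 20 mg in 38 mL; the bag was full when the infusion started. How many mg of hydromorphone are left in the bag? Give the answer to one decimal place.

Concentration = 20 mg ÷ 38 mL = 0.5263158 mg/mL
Rate = 2 mg/hr ÷ 0.5263158 mg/mL = 3.8 mL/hr
Volume infused = 3.8 mL/hr × 3.8 hr = 14.44 mL
Volume remaining = 38 − 14.44 = 23.56 mL
Drug remaining = 23.56 mL × 0.5263158 mg/mL = 12.4 mg

12.4 mg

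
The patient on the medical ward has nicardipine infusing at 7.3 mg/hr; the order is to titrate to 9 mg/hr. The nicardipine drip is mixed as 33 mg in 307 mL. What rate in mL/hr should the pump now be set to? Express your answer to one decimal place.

83.7 mL/hr

Concentration = 33 mg ÷ 307 mL = 0.1074919 mg/mL
Rate = 9 mg/hr ÷ 0.1074919 mg/mL = 83.72727 mL/hr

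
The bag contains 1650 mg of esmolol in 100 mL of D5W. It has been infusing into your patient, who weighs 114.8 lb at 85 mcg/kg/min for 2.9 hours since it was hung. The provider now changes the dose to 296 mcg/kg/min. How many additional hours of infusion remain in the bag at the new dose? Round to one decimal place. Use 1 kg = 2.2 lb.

0.9 hours

Initial rate:
Weight = 114.8 lb ÷ 2.2 lb/kg = 52.18182 kg
Dose = 85 mcg/kg/min × 52.18182 kg = 4435.455 mcg/min
4435.455 mcg/min × 60 min/hr = 266127.3 mcg/hr
Concentration = 1650 mg ÷ 100 mL = 16.5 mg/mL = 16500 mcg/mL
Rate = 266127.3 mcg/hr ÷ 16500 mcg/mL = 16.12893 mL/hr
Volume infused so far = 16.12893 mL/hr × 2.9 hr = 46.77388 mL
Volume remaining = 100 − 46.77388 = 53.22612 mL
New rate:
Dose = 296 mcg/kg/min × 52.18182 kg = 15445.82 mcg/min
15445.82 mcg/min × 60 min/hr = 926749.1 mcg/hr
Rate = 926749.1 mcg/hr ÷ 16500 mcg/mL = 56.16661 mL/hr
Time remaining = 53.22612 mL ÷ 56.16661 mL/hr = 0.9476469 hr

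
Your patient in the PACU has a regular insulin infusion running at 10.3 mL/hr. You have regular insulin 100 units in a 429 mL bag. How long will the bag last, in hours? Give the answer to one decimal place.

41.7 hours

Duration = 429 mL ÷ 10.3 mL/hr = 41.65049 hr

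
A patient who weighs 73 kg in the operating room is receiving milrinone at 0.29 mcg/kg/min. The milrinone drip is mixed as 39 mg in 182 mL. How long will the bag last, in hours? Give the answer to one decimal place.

Dose = 0.29 mcg/kg/min × 73 kg = 21.17 mcg/min
21.17 mcg/min × 60 min/hr = 1270.2 mcg/hr
Concentration = 39 mg ÷ 182 mL = 0.2142857 mg/mL = 214.2857 mcg/mL
Rate = 1270.2 mcg/hr ÷ 214.2857 mcg/mL = 5.9276 mL/hr
Duration = 182 mL ÷ 5.9276 mL/hr = 30.70383 hr

30.7 hours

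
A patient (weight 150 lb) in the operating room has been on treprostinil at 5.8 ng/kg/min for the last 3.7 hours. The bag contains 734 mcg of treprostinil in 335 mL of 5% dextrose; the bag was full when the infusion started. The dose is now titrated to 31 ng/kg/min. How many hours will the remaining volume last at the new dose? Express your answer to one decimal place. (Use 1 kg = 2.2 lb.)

Initial rate:
Weight = 150 lb ÷ 2.2 lb/kg = 68.18182 kg
Dose = 5.8 ng/kg/min × 68.18182 kg = 395.4545 ng/min
395.4545 ng/min × 60 min/hr = 23727.27 ng/hr
Concentration = 734 mcg ÷ 335 mL = 2.191045 mcg/mL = 2191.045 ng/mL
Rate = 23727.27 ng/hr ÷ 2191.045 ng/mL = 10.8292 mL/hr
Volume infused so far = 10.8292 mL/hr × 3.7 hr = 40.06806 mL
Volume remaining = 335 − 40.06806 = 294.9319 mL
New rate:
Dose = 31 ng/kg/min × 68.18182 kg = 2113.636 ng/min
2113.636 ng/min × 60 min/hr = 126818.2 ng/hr
Rate = 126818.2 ng/hr ÷ 2191.045 ng/mL = 57.88023 mL/hr
Time remaining = 294.9319 mL ÷ 57.88023 mL/hr = 5.095556 hr

5.1 hours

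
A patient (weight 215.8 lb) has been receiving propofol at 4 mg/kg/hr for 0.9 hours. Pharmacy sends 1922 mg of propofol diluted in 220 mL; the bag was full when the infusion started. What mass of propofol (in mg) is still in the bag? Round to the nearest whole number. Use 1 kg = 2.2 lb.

Weight = 215.8 lb ÷ 2.2 lb/kg = 98.09091 kg
Dose = 4 mg/kg/hr × 98.09091 kg = 392.3636 mg/hr
Concentration = 1922 mg ÷ 220 mL = 8.736364 mg/mL
Rate = 392.3636 mg/hr ÷ 8.736364 mg/mL = 44.91155 mL/hr
Volume infused = 44.91155 mL/hr × 0.9 hr = 40.4204 mL
Volume remaining = 220 − 40.4204 = 179.5796 mL
Drug remaining = 179.5796 mL × 8.736364 mg/mL = 1568.873 mg

1569 mg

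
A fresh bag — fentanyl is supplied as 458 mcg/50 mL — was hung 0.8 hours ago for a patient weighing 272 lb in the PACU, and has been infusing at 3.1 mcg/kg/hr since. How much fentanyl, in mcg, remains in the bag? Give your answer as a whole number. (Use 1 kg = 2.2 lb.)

151 mcg

Weight = 272 lb ÷ 2.2 lb/kg = 123.6364 kg
Dose = 3.1 mcg/kg/hr × 123.6364 kg = 383.2727 mcg/hr
Concentration = 458 mcg ÷ 50 mL = 9.16 mcg/mL
Rate = 383.2727 mcg/hr ÷ 9.16 mcg/mL = 41.842 mL/hr
Volume infused = 41.842 mL/hr × 0.8 hr = 33.4736 mL
Volume remaining = 50 − 33.4736 = 16.5264 mL
Drug remaining = 16.5264 mL × 9.16 mcg/mL = 151.3818 mcg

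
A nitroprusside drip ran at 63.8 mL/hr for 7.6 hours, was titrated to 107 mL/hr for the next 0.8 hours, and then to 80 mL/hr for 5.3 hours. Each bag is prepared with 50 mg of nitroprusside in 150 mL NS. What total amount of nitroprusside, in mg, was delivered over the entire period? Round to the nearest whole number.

331 mg

Concentration = 50 mg ÷ 150 mL = 0.3333333 mg/mL
Stage 1: 63.8 mL/hr × 7.6 hr = 484.88 mL → 484.88 mL × 0.3333333 mg/mL = 161.6267 mg
Stage 2: 107 mL/hr × 0.8 hr = 85.6 mL → 85.6 mL × 0.3333333 mg/mL = 28.53333 mg
Stage 3: 80 mL/hr × 5.3 hr = 424 mL → 424 mL × 0.3333333 mg/mL = 141.3333 mg
Total = 161.6267 + 28.53333 + 141.3333 = 331.4933 mg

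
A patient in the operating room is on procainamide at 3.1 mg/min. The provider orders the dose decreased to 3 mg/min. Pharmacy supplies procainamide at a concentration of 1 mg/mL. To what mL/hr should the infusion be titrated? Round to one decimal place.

180.0 mL/hr

3 mg/min × 60 min/hr = 180 mg/hr
Rate = 180 mg/hr ÷ 1 mg/mL = 180 mL/hr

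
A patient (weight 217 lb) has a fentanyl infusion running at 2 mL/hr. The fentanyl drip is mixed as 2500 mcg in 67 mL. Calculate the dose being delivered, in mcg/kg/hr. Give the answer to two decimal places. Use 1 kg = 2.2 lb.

0.76 mcg/kg/hr

Weight = 217 lb ÷ 2.2 lb/kg = 98.63636 kg
Concentration = 2500 mcg ÷ 67 mL = 37.31343 mcg/mL
Drug rate = 2 mL/hr × 37.31343 mcg/mL = 74.62687 mcg/hr
74.62687 mcg/hr ÷ 98.63636 kg = 0.7565857 mcg/kg/hr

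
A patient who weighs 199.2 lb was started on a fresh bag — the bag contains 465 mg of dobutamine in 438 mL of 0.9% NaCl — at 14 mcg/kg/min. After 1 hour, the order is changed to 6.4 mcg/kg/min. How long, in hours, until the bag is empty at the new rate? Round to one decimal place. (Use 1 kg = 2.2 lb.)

Initial rate:
Weight = 199.2 lb ÷ 2.2 lb/kg = 90.54545 kg
Dose = 14 mcg/kg/min × 90.54545 kg = 1267.636 mcg/min
1267.636 mcg/min × 60 min/hr = 76058.18 mcg/hr
Concentration = 465 mg ÷ 438 mL = 1.061644 mg/mL = 1061.644 mcg/mL
Rate = 76058.18 mcg/hr ÷ 1061.644 mcg/mL = 71.6419 mL/hr
Volume infused so far = 71.6419 mL/hr × 1 hr = 71.6419 mL
Volume remaining = 438 − 71.6419 = 366.3581 mL
New rate:
Dose = 6.4 mcg/kg/min × 90.54545 kg = 579.4909 mcg/min
579.4909 mcg/min × 60 min/hr = 34769.45 mcg/hr
Rate = 34769.45 mcg/hr ÷ 1061.644 mcg/mL = 32.75058 mL/hr
Time remaining = 366.3581 mL ÷ 32.75058 mL/hr = 11.18631 hr

11.2 hours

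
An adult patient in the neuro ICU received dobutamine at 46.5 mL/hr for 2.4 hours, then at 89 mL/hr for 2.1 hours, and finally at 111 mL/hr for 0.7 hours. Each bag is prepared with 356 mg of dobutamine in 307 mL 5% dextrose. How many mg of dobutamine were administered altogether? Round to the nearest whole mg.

436 mg

Concentration = 356 mg ÷ 307 mL = 1.159609 mg/mL
Stage 1: 46.5 mL/hr × 2.4 hr = 111.6 mL → 111.6 mL × 1.159609 mg/mL = 129.4124 mg
Stage 2: 89 mL/hr × 2.1 hr = 186.9 mL → 186.9 mL × 1.159609 mg/mL = 216.7309 mg
Stage 3: 111 mL/hr × 0.7 hr = 77.7 mL → 77.7 mL × 1.159609 mg/mL = 90.10163 mg
Total = 129.4124 + 216.7309 + 90.10163 = 436.245 mg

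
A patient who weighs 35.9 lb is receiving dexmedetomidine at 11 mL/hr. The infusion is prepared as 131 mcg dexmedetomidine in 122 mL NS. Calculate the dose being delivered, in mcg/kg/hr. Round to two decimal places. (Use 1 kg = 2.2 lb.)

0.72 mcg/kg/hr

Weight = 35.9 lb ÷ 2.2 lb/kg = 16.31818 kg
Concentration = 131 mcg ÷ 122 mL = 1.07377 mcg/mL
Drug rate = 11 mL/hr × 1.07377 mcg/mL = 11.81148 mcg/hr
11.81148 mcg/hr ÷ 16.31818 kg = 0.723823 mcg/kg/hr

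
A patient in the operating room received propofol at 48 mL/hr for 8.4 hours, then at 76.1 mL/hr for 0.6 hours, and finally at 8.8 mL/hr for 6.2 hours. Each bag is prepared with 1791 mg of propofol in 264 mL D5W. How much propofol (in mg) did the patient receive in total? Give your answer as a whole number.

3415 mg

Concentration = 1791 mg ÷ 264 mL = 6.784091 mg/mL
Stage 1: 48 mL/hr × 8.4 hr = 403.2 mL → 403.2 mL × 6.784091 mg/mL = 2735.345 mg
Stage 2: 76.1 mL/hr × 0.6 hr = 45.66 mL → 45.66 mL × 6.784091 mg/mL = 309.7616 mg
Stage 3: 8.8 mL/hr × 6.2 hr = 54.56 mL → 54.56 mL × 6.784091 mg/mL = 370.14 mg
Total = 2735.345 + 309.7616 + 370.14 = 3415.247 mg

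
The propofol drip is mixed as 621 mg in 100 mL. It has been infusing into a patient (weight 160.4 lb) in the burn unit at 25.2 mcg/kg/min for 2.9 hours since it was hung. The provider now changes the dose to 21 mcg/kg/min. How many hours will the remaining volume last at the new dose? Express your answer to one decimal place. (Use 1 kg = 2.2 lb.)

3.3 hours

Initial rate:
Weight = 160.4 lb ÷ 2.2 lb/kg = 72.90909 kg
Dose = 25.2 mcg/kg/min × 72.90909 kg = 1837.309 mcg/min
1837.309 mcg/min × 60 min/hr = 110238.5 mcg/hr
Concentration = 621 mg ÷ 100 mL = 6.21 mg/mL = 6210 mcg/mL
Rate = 110238.5 mcg/hr ÷ 6210 mcg/mL = 17.75178 mL/hr
Volume infused so far = 17.75178 mL/hr × 2.9 hr = 51.48016 mL
Volume remaining = 100 − 51.48016 = 48.51984 mL
New rate:
Dose = 21 mcg/kg/min × 72.90909 kg = 1531.091 mcg/min
1531.091 mcg/min × 60 min/hr = 91865.45 mcg/hr
Rate = 91865.45 mcg/hr ÷ 6210 mcg/mL = 14.79315 mL/hr
Time remaining = 48.51984 mL ÷ 14.79315 mL/hr = 3.279886 hr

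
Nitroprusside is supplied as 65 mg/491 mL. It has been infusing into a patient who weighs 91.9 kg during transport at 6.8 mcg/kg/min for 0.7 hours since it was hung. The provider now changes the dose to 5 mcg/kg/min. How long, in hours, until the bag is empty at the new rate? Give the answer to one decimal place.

Initial rate:
Dose = 6.8 mcg/kg/min × 91.9 kg = 624.92 mcg/min
624.92 mcg/min × 60 min/hr = 37495.2 mcg/hr
Concentration = 65 mg ÷ 491 mL = 0.1323829 mg/mL = 132.3829 mcg/mL
Rate = 37495.2 mcg/hr ÷ 132.3829 mcg/mL = 283.233 mL/hr
Volume infused so far = 283.233 mL/hr × 0.7 hr = 198.2631 mL
Volume remaining = 491 − 198.2631 = 292.7369 mL
New rate:
Dose = 5 mcg/kg/min × 91.9 kg = 459.5 mcg/min
459.5 mcg/min × 60 min/hr = 27570 mcg/hr
Rate = 27570 mcg/hr ÷ 132.3829 mcg/mL = 208.2595 mL/hr
Time remaining = 292.7369 mL ÷ 208.2595 mL/hr = 1.405635 hr

1.4 hours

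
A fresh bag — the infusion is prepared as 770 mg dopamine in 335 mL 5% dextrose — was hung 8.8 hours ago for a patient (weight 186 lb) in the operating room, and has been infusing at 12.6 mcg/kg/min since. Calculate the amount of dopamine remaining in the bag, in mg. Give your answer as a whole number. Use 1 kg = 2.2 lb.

Weight = 186 lb ÷ 2.2 lb/kg = 84.54545 kg
Dose = 12.6 mcg/kg/min × 84.54545 kg = 1065.273 mcg/min
1065.273 mcg/min × 60 min/hr = 63916.36 mcg/hr
Concentration = 770 mg ÷ 335 mL = 2.298507 mg/mL = 2298.507 mcg/mL
Rate = 63916.36 mcg/hr ÷ 2298.507 mcg/mL = 27.80777 mL/hr
Volume infused = 27.80777 mL/hr × 8.8 hr = 244.7084 mL
Volume remaining = 335 − 244.7084 = 90.29164 mL
Drug remaining = 90.29164 mL × 2298.507 mcg/mL = 207536 mcg = 207.536 mg

208 mg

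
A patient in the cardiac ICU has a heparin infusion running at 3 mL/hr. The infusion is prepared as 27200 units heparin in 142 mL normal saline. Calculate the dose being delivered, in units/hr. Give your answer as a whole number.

575 units/hr

Concentration = 27200 units ÷ 142 mL = 191.5493 units/mL
Drug rate = 3 mL/hr × 191.5493 units/mL = 574.6479 units/hr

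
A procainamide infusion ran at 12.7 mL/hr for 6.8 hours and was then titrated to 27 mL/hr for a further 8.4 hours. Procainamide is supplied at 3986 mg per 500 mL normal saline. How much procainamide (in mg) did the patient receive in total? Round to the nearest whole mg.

2497 mg

Concentration = 3986 mg ÷ 500 mL = 7.972 mg/mL
Stage 1: 12.7 mL/hr × 6.8 hr = 86.36 mL → 86.36 mL × 7.972 mg/mL = 688.4619 mg
Stage 2: 27 mL/hr × 8.4 hr = 226.8 mL → 226.8 mL × 7.972 mg/mL = 1808.05 mg
Total = 688.4619 + 1808.05 = 2496.512 mg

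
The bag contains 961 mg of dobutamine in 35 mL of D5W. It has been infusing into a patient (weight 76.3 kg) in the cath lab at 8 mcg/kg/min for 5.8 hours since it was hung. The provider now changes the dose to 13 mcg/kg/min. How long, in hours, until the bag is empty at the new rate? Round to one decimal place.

Initial rate:
Dose = 8 mcg/kg/min × 76.3 kg = 610.4 mcg/min
610.4 mcg/min × 60 min/hr = 36624 mcg/hr
Concentration = 961 mg ÷ 35 mL = 27.45714 mg/mL = 27457.14 mcg/mL
Rate = 36624 mcg/hr ÷ 27457.14 mcg/mL = 1.333861 mL/hr
Volume infused so far = 1.333861 mL/hr × 5.8 hr = 7.736391 mL
Volume remaining = 35 − 7.736391 = 27.26361 mL
New rate:
Dose = 13 mcg/kg/min × 76.3 kg = 991.9 mcg/min
991.9 mcg/min × 60 min/hr = 59514 mcg/hr
Rate = 59514 mcg/hr ÷ 27457.14 mcg/mL = 2.167523 mL/hr
Time remaining = 27.26361 mL ÷ 2.167523 mL/hr = 12.57823 hr

12.6 hours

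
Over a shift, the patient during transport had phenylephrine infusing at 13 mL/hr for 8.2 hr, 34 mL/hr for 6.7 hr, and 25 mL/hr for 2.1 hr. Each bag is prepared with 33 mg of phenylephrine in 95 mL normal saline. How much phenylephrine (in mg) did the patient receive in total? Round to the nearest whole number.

134 mg

Concentration = 33 mg ÷ 95 mL = 0.3473684 mg/mL
Stage 1: 13 mL/hr × 8.2 hr = 106.6 mL → 106.6 mL × 0.3473684 mg/mL = 37.02947 mg
Stage 2: 34 mL/hr × 6.7 hr = 227.8 mL → 227.8 mL × 0.3473684 mg/mL = 79.13053 mg
Stage 3: 25 mL/hr × 2.1 hr = 52.5 mL → 52.5 mL × 0.3473684 mg/mL = 18.23684 mg
Total = 37.02947 + 79.13053 + 18.23684 = 134.3968 mg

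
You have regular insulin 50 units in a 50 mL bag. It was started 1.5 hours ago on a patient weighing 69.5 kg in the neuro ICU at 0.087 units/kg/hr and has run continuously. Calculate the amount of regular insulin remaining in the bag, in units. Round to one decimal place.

Dose = 0.087 units/kg/hr × 69.5 kg = 6.0465 units/hr
Concentration = 50 units ÷ 50 mL = 1 units/mL
Rate = 6.0465 units/hr ÷ 1 units/mL = 6.0465 mL/hr
Volume infused = 6.0465 mL/hr × 1.5 hr = 9.06975 mL
Volume remaining = 50 − 9.06975 = 40.93025 mL
Drug remaining = 40.93025 mL × 1 units/mL = 40.93025 units

40.9 units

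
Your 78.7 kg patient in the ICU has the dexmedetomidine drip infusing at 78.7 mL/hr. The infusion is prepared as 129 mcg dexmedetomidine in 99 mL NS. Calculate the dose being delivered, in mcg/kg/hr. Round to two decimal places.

Concentration = 129 mcg ÷ 99 mL = 1.30303 mcg/mL
Drug rate = 78.7 mL/hr × 1.30303 mcg/mL = 102.5485 mcg/hr
102.5485 mcg/hr ÷ 78.7 kg = 1.30303 mcg/kg/hr

1.30 mcg/kg/hr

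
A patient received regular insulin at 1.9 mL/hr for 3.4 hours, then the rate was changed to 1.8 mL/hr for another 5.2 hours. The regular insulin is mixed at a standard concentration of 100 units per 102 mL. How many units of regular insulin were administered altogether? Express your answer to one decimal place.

15.5 units

Concentration = 100 units ÷ 102 mL = 0.9803922 units/mL
Stage 1: 1.9 mL/hr × 3.4 hr = 6.46 mL → 6.46 mL × 0.9803922 units/mL = 6.333333 units
Stage 2: 1.8 mL/hr × 5.2 hr = 9.36 mL → 9.36 mL × 0.9803922 units/mL = 9.176471 units
Total = 6.333333 + 9.176471 = 15.5098 units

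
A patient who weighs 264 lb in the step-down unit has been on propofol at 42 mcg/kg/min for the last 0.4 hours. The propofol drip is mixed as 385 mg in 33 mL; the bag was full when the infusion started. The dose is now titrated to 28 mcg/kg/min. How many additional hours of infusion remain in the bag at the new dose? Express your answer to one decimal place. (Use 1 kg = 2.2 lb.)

Initial rate:
Weight = 264 lb ÷ 2.2 lb/kg = 120 kg
Dose = 42 mcg/kg/min × 120 kg = 5040 mcg/min
5040 mcg/min × 60 min/hr = 302400 mcg/hr
Concentration = 385 mg ÷ 33 mL = 11.66667 mg/mL = 11666.67 mcg/mL
Rate = 302400 mcg/hr ÷ 11666.67 mcg/mL = 25.92 mL/hr
Volume infused so far = 25.92 mL/hr × 0.4 hr = 10.368 mL
Volume remaining = 33 − 10.368 = 22.632 mL
New rate:
Dose = 28 mcg/kg/min × 120 kg = 3360 mcg/min
3360 mcg/min × 60 min/hr = 201600 mcg/hr
Rate = 201600 mcg/hr ÷ 11666.67 mcg/mL = 17.28 mL/hr
Time remaining = 22.632 mL ÷ 17.28 mL/hr = 1.309722 hr

1.3 hours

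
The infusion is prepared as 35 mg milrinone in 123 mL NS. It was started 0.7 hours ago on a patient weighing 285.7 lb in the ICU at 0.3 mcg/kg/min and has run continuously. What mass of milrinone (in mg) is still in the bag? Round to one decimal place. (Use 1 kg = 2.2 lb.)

Weight = 285.7 lb ÷ 2.2 lb/kg = 129.8636 kg
Dose = 0.3 mcg/kg/min × 129.8636 kg = 38.95909 mcg/min
38.95909 mcg/min × 60 min/hr = 2337.545 mcg/hr
Concentration = 35 mg ÷ 123 mL = 0.2845528 mg/mL = 284.5528 mcg/mL
Rate = 2337.545 mcg/hr ÷ 284.5528 mcg/mL = 8.214803 mL/hr
Volume infused = 8.214803 mL/hr × 0.7 hr = 5.750362 mL
Volume remaining = 123 − 5.750362 = 117.2496 mL
Drug remaining = 117.2496 mL × 284.5528 mcg/mL = 33363.72 mcg = 33.36372 mg

33.4 mg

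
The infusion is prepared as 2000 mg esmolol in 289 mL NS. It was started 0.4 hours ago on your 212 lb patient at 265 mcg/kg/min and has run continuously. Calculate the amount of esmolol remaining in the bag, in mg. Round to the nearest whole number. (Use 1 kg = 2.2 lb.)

1387 mg

Weight = 212 lb ÷ 2.2 lb/kg = 96.36364 kg
Dose = 265 mcg/kg/min × 96.36364 kg = 25536.36 mcg/min
25536.36 mcg/min × 60 min/hr = 1532182 mcg/hr
Concentration = 2000 mg ÷ 289 mL = 6.920415 mg/mL = 6920.415 mcg/mL
Rate = 1532182 mcg/hr ÷ 6920.415 mcg/mL = 221.4003 mL/hr
Volume infused = 221.4003 mL/hr × 0.4 hr = 88.56011 mL
Volume remaining = 289 − 88.56011 = 200.4399 mL
Drug remaining = 200.4399 mL × 6920.415 mcg/mL = 1387127 mcg = 1387.127 mg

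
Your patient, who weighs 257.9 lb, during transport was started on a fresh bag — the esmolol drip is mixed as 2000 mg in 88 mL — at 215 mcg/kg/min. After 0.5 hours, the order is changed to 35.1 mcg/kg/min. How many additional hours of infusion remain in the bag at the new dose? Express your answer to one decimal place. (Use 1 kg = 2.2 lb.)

Initial rate:
Weight = 257.9 lb ÷ 2.2 lb/kg = 117.2273 kg
Dose = 215 mcg/kg/min × 117.2273 kg = 25203.86 mcg/min
25203.86 mcg/min × 60 min/hr = 1512232 mcg/hr
Concentration = 2000 mg ÷ 88 mL = 22.72727 mg/mL = 22727.27 mcg/mL
Rate = 1512232 mcg/hr ÷ 22727.27 mcg/mL = 66.5382 mL/hr
Volume infused so far = 66.5382 mL/hr × 0.5 hr = 33.2691 mL
Volume remaining = 88 − 33.2691 = 54.7309 mL
New rate:
Dose = 35.1 mcg/kg/min × 117.2273 kg = 4114.677 mcg/min
4114.677 mcg/min × 60 min/hr = 246880.6 mcg/hr
Rate = 246880.6 mcg/hr ÷ 22727.27 mcg/mL = 10.86275 mL/hr
Time remaining = 54.7309 mL ÷ 10.86275 mL/hr = 5.038403 hr

5.0 hours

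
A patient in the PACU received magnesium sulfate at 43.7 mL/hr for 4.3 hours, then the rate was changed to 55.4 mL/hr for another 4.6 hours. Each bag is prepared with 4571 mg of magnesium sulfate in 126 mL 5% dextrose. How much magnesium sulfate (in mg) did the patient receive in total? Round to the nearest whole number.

Concentration = 4571 mg ÷ 126 mL = 36.27778 mg/mL
Stage 1: 43.7 mL/hr × 4.3 hr = 187.91 mL → 187.91 mL × 36.27778 mg/mL = 6816.957 mg
Stage 2: 55.4 mL/hr × 4.6 hr = 254.84 mL → 254.84 mL × 36.27778 mg/mL = 9245.029 mg
Total = 6816.957 + 9245.029 = 16061.99 mg

16062 mg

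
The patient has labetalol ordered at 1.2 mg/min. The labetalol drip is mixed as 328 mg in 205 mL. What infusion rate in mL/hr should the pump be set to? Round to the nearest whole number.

45 mL/hr

1.2 mg/min × 60 min/hr = 72 mg/hr
Concentration = 328 mg ÷ 205 mL = 1.6 mg/mL
Rate = 72 mg/hr ÷ 1.6 mg/mL = 45 mL/hr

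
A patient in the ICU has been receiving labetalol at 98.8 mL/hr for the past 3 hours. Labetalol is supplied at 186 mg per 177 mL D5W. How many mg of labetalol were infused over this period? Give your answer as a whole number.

Concentration = 186 mg ÷ 177 mL = 1.050847 mg/mL
Drug rate = 98.8 mL/hr × 1.050847 mg/mL = 103.8237 mg/hr
Total = 103.8237 mg/hr × 3 hr = 311.4712 mg

311 mg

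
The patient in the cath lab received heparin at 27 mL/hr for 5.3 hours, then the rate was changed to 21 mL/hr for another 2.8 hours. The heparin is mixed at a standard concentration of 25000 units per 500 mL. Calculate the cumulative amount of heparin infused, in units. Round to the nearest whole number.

10095 units

Concentration = 25000 units ÷ 500 mL = 50 units/mL
Stage 1: 27 mL/hr × 5.3 hr = 143.1 mL → 143.1 mL × 50 units/mL = 7155 units
Stage 2: 21 mL/hr × 2.8 hr = 58.8 mL → 58.8 mL × 50 units/mL = 2940 units
Total = 7155 + 2940 = 10095 units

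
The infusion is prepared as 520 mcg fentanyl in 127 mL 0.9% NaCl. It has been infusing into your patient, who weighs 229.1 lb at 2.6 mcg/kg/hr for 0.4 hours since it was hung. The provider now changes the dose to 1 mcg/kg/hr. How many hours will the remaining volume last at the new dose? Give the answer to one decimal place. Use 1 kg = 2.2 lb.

Initial rate:
Weight = 229.1 lb ÷ 2.2 lb/kg = 104.1364 kg
Dose = 2.6 mcg/kg/hr × 104.1364 kg = 270.7545 mcg/hr
Concentration = 520 mcg ÷ 127 mL = 4.094488 mcg/mL
Rate = 270.7545 mcg/hr ÷ 4.094488 mcg/mL = 66.12659 mL/hr
Volume infused so far = 66.12659 mL/hr × 0.4 hr = 26.45064 mL
Volume remaining = 127 − 26.45064 = 100.5494 mL
New rate:
Dose = 1 mcg/kg/hr × 104.1364 kg = 104.1364 mcg/hr
Rate = 104.1364 mcg/hr ÷ 4.094488 mcg/mL = 25.4333 mL/hr
Time remaining = 100.5494 mL ÷ 25.4333 mL/hr = 3.953453 hr

4.0 hours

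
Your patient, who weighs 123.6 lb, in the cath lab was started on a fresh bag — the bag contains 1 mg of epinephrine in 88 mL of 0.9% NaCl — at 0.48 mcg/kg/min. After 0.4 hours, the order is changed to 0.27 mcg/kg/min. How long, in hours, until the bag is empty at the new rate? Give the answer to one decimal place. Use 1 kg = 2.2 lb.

Initial rate:
Weight = 123.6 lb ÷ 2.2 lb/kg = 56.18182 kg
Dose = 0.48 mcg/kg/min × 56.18182 kg = 26.96727 mcg/min
26.96727 mcg/min × 60 min/hr = 1618.036 mcg/hr
Concentration = 1 mg ÷ 88 mL = 0.01136364 mg/mL = 11.36364 mcg/mL
Rate = 1618.036 mcg/hr ÷ 11.36364 mcg/mL = 142.3872 mL/hr
Volume infused so far = 142.3872 mL/hr × 0.4 hr = 56.95488 mL
Volume remaining = 88 − 56.95488 = 31.04512 mL
New rate:
Dose = 0.27 mcg/kg/min × 56.18182 kg = 15.16909 mcg/min
15.16909 mcg/min × 60 min/hr = 910.1455 mcg/hr
Rate = 910.1455 mcg/hr ÷ 11.36364 mcg/mL = 80.0928 mL/hr
Time remaining = 31.04512 mL ÷ 80.0928 mL/hr = 0.3876144 hr

0.4 hours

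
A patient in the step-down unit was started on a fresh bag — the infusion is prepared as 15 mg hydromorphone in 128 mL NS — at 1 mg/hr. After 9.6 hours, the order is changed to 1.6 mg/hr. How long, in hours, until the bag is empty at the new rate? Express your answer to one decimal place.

Initial rate:
Concentration = 15 mg ÷ 128 mL = 0.1171875 mg/mL
Rate = 1 mg/hr ÷ 0.1171875 mg/mL = 8.533333 mL/hr
Volume infused so far = 8.533333 mL/hr × 9.6 hr = 81.92 mL
Volume remaining = 128 − 81.92 = 46.08 mL
New rate:
Rate = 1.6 mg/hr ÷ 0.1171875 mg/mL = 13.65333 mL/hr
Time remaining = 46.08 mL ÷ 13.65333 mL/hr = 3.375 hr

3.4 hours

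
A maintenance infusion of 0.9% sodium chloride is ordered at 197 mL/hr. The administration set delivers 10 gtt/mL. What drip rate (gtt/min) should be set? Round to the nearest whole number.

197 mL/hr ÷ 60 min/hr = 3.283333 mL/min
3.283333 mL/min × 10 gtt/mL = 32.83333 gtt/min

33 gtt/min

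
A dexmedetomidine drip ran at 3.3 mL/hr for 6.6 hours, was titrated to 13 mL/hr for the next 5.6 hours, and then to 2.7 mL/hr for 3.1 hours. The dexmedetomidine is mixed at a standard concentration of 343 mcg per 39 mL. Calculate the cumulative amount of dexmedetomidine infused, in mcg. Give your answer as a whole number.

905 mcg

Concentration = 343 mcg ÷ 39 mL = 8.794872 mcg/mL
Stage 1: 3.3 mL/hr × 6.6 hr = 21.78 mL → 21.78 mL × 8.794872 mcg/mL = 191.5523 mcg
Stage 2: 13 mL/hr × 5.6 hr = 72.8 mL → 72.8 mL × 8.794872 mcg/mL = 640.2667 mcg
Stage 3: 2.7 mL/hr × 3.1 hr = 8.37 mL → 8.37 mL × 8.794872 mcg/mL = 73.61308 mcg
Total = 191.5523 + 640.2667 + 73.61308 = 905.4321 mcg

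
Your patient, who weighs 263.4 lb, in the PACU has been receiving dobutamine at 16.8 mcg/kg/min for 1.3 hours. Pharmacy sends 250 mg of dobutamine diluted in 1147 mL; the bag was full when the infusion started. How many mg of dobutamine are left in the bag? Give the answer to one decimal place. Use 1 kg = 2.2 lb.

Weight = 263.4 lb ÷ 2.2 lb/kg = 119.7273 kg
Dose = 16.8 mcg/kg/min × 119.7273 kg = 2011.418 mcg/min
2011.418 mcg/min × 60 min/hr = 120685.1 mcg/hr
Concentration = 250 mg ÷ 1147 mL = 0.2179599 mg/mL = 217.9599 mcg/mL
Rate = 120685.1 mcg/hr ÷ 217.9599 mcg/mL = 553.7032 mL/hr
Volume infused = 553.7032 mL/hr × 1.3 hr = 719.8142 mL
Volume remaining = 1147 − 719.8142 = 427.1858 mL
Drug remaining = 427.1858 mL × 217.9599 mcg/mL = 93109.38 mcg = 93.10938 mg

93.1 mg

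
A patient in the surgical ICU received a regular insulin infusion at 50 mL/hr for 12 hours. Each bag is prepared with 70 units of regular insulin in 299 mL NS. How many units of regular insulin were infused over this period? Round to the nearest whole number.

140 units

Concentration = 70 units ÷ 299 mL = 0.2341137 units/mL
Drug rate = 50 mL/hr × 0.2341137 units/mL = 11.70569 units/hr
Total = 11.70569 units/hr × 12 hr = 140.4682 units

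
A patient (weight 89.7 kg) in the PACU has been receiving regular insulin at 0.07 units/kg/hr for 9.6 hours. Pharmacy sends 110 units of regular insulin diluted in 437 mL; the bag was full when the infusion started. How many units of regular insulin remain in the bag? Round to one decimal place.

49.7 units

Dose = 0.07 units/kg/hr × 89.7 kg = 6.279 units/hr
Concentration = 110 units ÷ 437 mL = 0.2517162 units/mL
Rate = 6.279 units/hr ÷ 0.2517162 units/mL = 24.94475 mL/hr
Volume infused = 24.94475 mL/hr × 9.6 hr = 239.4696 mL
Volume remaining = 437 − 239.4696 = 197.5304 mL
Drug remaining = 197.5304 mL × 0.2517162 units/mL = 49.7216 units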